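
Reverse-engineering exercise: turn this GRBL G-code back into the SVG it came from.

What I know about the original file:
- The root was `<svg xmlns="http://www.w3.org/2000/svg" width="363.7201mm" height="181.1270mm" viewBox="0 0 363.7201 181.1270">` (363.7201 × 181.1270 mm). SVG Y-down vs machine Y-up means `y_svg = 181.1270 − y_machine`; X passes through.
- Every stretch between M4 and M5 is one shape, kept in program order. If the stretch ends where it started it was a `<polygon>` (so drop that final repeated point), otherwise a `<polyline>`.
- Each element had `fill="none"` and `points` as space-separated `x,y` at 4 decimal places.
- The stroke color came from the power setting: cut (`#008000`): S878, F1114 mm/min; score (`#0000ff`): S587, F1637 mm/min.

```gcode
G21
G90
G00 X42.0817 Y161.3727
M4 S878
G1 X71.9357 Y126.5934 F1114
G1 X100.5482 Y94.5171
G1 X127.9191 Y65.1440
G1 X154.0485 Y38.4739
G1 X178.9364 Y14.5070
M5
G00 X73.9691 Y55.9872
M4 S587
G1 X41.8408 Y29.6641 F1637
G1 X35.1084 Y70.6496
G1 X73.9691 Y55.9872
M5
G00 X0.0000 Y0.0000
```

<svg xmlns="http://www.w3.org/2000/svg" width="363.7201mm" height="181.1270mm" viewBox="0 0 363.7201 181.1270">
  <polyline points="42.0817,19.7543 71.9357,54.5336 100.5482,86.6099 127.9191,115.9830 154.0485,142.6531 178.9364,166.6200" fill="none" stroke="#008000"/>
  <polygon points="73.9691,125.1398 41.8408,151.4629 35.1084,110.4774" fill="none" stroke="#0000ff"/>
</svg>

y_svg = 181.1270 − y_m.

[1] S878→`#008000` (cut); open run; points: 42.0817,19.7543 71.9357,54.5336 100.5482,86.6099 127.9191,115.9830 154.0485,142.6531 178.9364,166.6200

[2] S587→`#0000ff` (score); closed run; points: 73.9691,125.1398 41.8408,151.4629 35.1084,110.4774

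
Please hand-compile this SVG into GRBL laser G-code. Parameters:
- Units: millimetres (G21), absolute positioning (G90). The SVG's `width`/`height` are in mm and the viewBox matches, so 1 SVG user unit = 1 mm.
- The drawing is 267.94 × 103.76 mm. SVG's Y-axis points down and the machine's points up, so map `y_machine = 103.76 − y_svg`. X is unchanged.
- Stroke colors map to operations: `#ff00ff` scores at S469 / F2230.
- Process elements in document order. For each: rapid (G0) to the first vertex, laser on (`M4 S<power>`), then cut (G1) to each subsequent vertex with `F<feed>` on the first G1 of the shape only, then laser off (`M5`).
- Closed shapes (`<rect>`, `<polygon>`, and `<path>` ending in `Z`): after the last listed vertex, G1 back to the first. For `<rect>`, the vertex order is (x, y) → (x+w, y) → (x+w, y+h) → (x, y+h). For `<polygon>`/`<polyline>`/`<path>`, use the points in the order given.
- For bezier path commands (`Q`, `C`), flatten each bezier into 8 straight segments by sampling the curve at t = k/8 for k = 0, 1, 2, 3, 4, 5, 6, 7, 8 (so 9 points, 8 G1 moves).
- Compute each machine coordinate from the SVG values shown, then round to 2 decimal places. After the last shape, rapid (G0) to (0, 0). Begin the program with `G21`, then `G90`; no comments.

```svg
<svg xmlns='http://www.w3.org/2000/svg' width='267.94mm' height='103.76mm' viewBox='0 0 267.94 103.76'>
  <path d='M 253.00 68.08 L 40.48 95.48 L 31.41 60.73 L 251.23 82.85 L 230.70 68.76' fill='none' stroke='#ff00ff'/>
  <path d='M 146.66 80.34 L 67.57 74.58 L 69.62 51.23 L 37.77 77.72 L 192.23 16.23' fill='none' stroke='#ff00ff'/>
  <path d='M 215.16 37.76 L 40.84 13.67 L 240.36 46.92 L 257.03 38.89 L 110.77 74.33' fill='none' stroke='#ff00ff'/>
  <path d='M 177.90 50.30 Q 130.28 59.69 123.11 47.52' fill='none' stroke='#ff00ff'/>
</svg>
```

1 u = 1 mm; y_m = 103.76 − y.

[1] `<path>` open polyline, #ff00ff→score S469 F2230: (253.00,35.68) → (40.48,8.28) → (31.41,43.03) → (251.23,20.91) → (230.70,35.00)

[2] `<path>` open polyline, #ff00ff→score S469 F2230: (146.66,23.42) → (67.57,29.18) → (69.62,52.53) → (37.77,26.04) → (192.23,87.53)

[3] `<path>` open polyline, #ff00ff→score S469 F2230: (215.16,66.00) → (40.84,90.09) → (240.36,56.84) → (257.03,64.87) → (110.77,29.43)

[4] `<path>` quadratic bezier, #ff00ff→score S469 F2230: (177.90,53.46) → (166.63,51.45) → (156.62,50.11) → (147.87,49.45) → (140.39,49.46) → (134.18,50.14) → (129.22,51.50) → (125.53,53.53) → (123.11,56.24)

G21
G90
G0 X253.00 Y35.68
M4 S469
G1 X40.48 Y8.28 F2230
G1 X31.41 Y43.03
G1 X251.23 Y20.91
G1 X230.70 Y35.00
M5
G0 X146.66 Y23.42
M4 S469
G1 X67.57 Y29.18 F2230
G1 X69.62 Y52.53
G1 X37.77 Y26.04
G1 X192.23 Y87.53
M5
G0 X215.16 Y66.00
M4 S469
G1 X40.84 Y90.09 F2230
G1 X240.36 Y56.84
G1 X257.03 Y64.87
G1 X110.77 Y29.43
M5
G0 X177.90 Y53.46
M4 S469
G1 X166.63 Y51.45 F2230
G1 X156.62 Y50.11
G1 X147.87 Y49.45
G1 X140.39 Y49.46
G1 X134.18 Y50.14
G1 X129.22 Y51.50
G1 X125.53 Y53.53
G1 X123.11 Y56.24
M5
G0 X0.00 Y0.00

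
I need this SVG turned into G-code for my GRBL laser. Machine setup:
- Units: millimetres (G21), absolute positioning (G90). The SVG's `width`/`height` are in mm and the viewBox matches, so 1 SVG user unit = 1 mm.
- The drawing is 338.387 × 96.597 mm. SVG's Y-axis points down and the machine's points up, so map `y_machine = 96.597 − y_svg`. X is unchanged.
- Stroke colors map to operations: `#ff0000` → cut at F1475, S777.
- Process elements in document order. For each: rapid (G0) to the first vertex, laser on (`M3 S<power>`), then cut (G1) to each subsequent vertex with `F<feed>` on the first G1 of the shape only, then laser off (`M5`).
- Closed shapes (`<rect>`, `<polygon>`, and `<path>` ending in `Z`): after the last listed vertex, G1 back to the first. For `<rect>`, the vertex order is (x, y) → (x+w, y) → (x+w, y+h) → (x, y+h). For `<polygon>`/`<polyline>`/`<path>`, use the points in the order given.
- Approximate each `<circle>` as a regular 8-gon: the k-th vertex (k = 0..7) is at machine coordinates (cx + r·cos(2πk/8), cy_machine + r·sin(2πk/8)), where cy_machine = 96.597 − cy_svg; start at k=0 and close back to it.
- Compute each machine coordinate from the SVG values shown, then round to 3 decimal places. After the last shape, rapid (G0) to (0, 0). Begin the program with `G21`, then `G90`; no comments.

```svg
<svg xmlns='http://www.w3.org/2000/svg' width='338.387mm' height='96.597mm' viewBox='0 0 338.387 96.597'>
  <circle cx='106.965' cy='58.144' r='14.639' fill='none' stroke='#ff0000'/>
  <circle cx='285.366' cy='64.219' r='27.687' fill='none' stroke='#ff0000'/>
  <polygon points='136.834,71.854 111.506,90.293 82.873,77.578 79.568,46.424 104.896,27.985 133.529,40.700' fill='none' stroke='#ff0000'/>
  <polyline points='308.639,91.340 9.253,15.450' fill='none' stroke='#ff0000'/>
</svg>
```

G21
G90
G0 X121.604 Y38.453
M3 S777
G1 X117.316 Y48.804 F1475
G1 X106.965 Y53.092
G1 X96.614 Y48.804
G1 X92.326 Y38.453
G1 X96.614 Y28.102
G1 X106.965 Y23.814
G1 X117.316 Y28.102
G1 X121.604 Y38.453
M5
G0 X313.053 Y32.378
M3 S777
G1 X304.944 Y51.956 F1475
G1 X285.366 Y60.065
G1 X265.788 Y51.956
G1 X257.679 Y32.378
G1 X265.788 Y12.800
G1 X285.366 Y4.691
G1 X304.944 Y12.800
G1 X313.053 Y32.378
M5
G0 X136.834 Y24.743
M3 S777
G1 X111.506 Y6.304 F1475
G1 X82.873 Y19.019
G1 X79.568 Y50.173
G1 X104.896 Y68.612
G1 X133.529 Y55.897
G1 X136.834 Y24.743
M5
G0 X308.639 Y5.257
M3 S777
G1 X9.253 Y81.147 F1475
M5
G0 X0.000 Y0.000

1 u = 1 mm; y_m = 96.597 − y.

[1] `<circle>` circle, #ff0000→cut S777 F1475: (121.604,38.453) → (117.316,48.804) → (106.965,53.092) → (96.614,48.804) → (92.326,38.453) → (96.614,28.102) → (106.965,23.814) → (117.316,28.102) → (121.604,38.453) (closed)

[2] `<circle>` circle, #ff0000→cut S777 F1475: (313.053,32.378) → (304.944,51.956) → (285.366,60.065) → (265.788,51.956) → (257.679,32.378) → (265.788,12.800) → (285.366,4.691) → (304.944,12.800) → (313.053,32.378) (closed)

[3] `<polygon>` regular polygon, #ff0000→cut S777 F1475: (136.834,24.743) → (111.506,6.304) → (82.873,19.019) → (79.568,50.173) → (104.896,68.612) → (133.529,55.897) → (136.834,24.743) (closed)

[4] `<polyline>` line segment, #ff0000→cut S777 F1475: (308.639,5.257) → (9.253,81.147)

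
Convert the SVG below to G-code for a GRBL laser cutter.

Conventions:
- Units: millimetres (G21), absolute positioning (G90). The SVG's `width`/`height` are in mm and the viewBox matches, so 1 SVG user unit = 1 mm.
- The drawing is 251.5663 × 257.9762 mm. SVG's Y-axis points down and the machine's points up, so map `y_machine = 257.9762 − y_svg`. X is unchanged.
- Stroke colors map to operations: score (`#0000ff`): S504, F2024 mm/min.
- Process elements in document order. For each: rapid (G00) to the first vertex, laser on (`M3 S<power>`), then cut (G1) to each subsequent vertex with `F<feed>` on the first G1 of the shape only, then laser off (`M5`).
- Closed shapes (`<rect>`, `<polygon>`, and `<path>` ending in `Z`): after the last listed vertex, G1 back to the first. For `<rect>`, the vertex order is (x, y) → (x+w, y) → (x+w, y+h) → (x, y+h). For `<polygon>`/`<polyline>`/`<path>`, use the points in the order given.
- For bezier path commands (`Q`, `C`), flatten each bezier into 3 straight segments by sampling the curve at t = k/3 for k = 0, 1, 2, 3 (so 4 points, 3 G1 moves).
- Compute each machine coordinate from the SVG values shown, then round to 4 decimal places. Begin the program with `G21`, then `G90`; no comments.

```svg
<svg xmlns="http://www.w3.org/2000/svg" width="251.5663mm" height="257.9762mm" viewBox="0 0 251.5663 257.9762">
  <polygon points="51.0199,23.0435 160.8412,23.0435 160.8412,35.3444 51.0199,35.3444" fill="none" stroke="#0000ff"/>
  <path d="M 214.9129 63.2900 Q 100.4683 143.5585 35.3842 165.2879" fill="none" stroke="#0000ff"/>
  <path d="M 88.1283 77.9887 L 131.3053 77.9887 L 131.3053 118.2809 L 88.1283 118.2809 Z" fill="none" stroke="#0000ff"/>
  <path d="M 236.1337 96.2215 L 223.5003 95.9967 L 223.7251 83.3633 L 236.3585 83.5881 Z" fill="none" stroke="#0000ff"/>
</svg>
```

G21
G90
G00 X51.0199 Y234.9327
M3 S504
G1 X160.8412 Y234.9327 F2024
G1 X160.8412 Y222.6318
G1 X51.0199 Y222.6318
G1 X51.0199 Y234.9327
M5
G00 X214.9129 Y194.6862
M3 S504
G1 X144.1010 Y147.6782 F2024
G1 X84.2581 Y113.6789
G1 X35.3842 Y92.6883
M5
G00 X88.1283 Y179.9875
M3 S504
G1 X131.3053 Y179.9875 F2024
G1 X131.3053 Y139.6953
G1 X88.1283 Y139.6953
G1 X88.1283 Y179.9875
M5
G00 X236.1337 Y161.7547
M3 S504
G1 X223.5003 Y161.9795 F2024
G1 X223.7251 Y174.6129
G1 X236.3585 Y174.3881
G1 X236.1337 Y161.7547
M5

viewBox `0 0 251.5663 257.9762` with mm width/height → 1 unit = 1 mm. Flip: y_m = 257.9762 − y_svg.

**Shape 1** — `<polygon>` rectangle, stroke `#0000ff` → score (S504, F2024). Machine vertices: (51.0199,234.9327) → (160.8412,234.9327) → (160.8412,222.6318) → (51.0199,222.6318) → (51.0199,234.9327). Closed: final G1 returns to the first vertex.

**Shape 2** — `<path>` quadratic bezier, stroke `#0000ff` → score (S504, F2024). Control points (SVG): P0=(214.9129,63.2900), P1=(100.4683,143.5585), P2=(35.3842,165.2879); sampled at t=k/3. Machine vertices: (214.9129,194.6862) → (144.1010,147.6782) → (84.2581,113.6789) → (35.3842,92.6883). Open path.

**Shape 3** — `<path>` rectangle, stroke `#0000ff` → score (S504, F2024). Machine vertices: (88.1283,179.9875) → (131.3053,179.9875) → (131.3053,139.6953) → (88.1283,139.6953) → (88.1283,179.9875). Closed: final G1 returns to the first vertex.

**Shape 4** — `<path>` regular polygon, stroke `#0000ff` → score (S504, F2024). Machine vertices: (236.1337,161.7547) → (223.5003,161.9795) → (223.7251,174.6129) → (236.3585,174.3881) → (236.1337,161.7547). Closed: final G1 returns to the first vertex.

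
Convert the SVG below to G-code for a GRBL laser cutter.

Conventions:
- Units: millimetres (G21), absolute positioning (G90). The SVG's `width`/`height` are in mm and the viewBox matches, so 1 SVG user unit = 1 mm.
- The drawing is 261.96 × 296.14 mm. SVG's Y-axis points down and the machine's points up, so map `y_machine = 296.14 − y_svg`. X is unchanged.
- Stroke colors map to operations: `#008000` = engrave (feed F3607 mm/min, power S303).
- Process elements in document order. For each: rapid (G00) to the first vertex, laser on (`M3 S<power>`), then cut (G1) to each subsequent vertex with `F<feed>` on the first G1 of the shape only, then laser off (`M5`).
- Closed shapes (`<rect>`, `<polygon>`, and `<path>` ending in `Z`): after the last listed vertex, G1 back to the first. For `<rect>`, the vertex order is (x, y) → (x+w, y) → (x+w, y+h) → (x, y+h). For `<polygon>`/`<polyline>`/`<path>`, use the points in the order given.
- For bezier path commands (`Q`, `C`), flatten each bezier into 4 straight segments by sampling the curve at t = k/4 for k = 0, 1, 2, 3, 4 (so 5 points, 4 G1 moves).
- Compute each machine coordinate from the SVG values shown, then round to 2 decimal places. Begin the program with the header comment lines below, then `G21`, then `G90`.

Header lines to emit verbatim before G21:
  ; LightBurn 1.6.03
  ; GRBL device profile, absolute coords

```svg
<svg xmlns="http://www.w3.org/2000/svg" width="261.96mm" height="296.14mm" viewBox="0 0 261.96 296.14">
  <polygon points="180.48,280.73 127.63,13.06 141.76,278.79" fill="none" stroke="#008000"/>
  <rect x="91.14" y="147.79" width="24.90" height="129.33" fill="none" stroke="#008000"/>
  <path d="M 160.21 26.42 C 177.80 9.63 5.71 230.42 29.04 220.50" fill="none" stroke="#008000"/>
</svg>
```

Since the viewBox matches the mm dimensions, user units are millimetres directly. The only transform is the Y-flip y_m = 296.14 − y_svg.

Shape 1 is a closed polygon drawn with `<polygon>`. Its stroke #008000 means engrave at S303, F3607. After flipping Y the toolpath is (180.48,15.41) → (127.63,283.08) → (141.76,17.35) → (180.48,15.41), returning to the start.

Shape 2 is a rectangle drawn with `<rect>`. Its stroke #008000 means engrave at S303, F3607. After flipping Y the toolpath is (91.14,148.35) → (116.04,148.35) → (116.04,19.02) → (91.14,19.02) → (91.14,148.35), returning to the start.

Shape 3 is a cubic bezier drawn with `<path>`. Its stroke #008000 means engrave at S303, F3607. After flipping Y the toolpath is (160.21,269.72) → (143.85,245.08) → (92.47,175.26) → (42.17,104.14) → (29.04,75.64).

; LightBurn 1.6.03
; GRBL device profile, absolute coords
G21
G90
G00 X180.48 Y15.41
M3 S303
G1 X127.63 Y283.08 F3607
G1 X141.76 Y17.35
G1 X180.48 Y15.41
M5
G00 X91.14 Y148.35
M3 S303
G1 X116.04 Y148.35 F3607
G1 X116.04 Y19.02
G1 X91.14 Y19.02
G1 X91.14 Y148.35
M5
G00 X160.21 Y269.72
M3 S303
G1 X143.85 Y245.08 F3607
G1 X92.47 Y175.26
G1 X42.17 Y104.14
G1 X29.04 Y75.64
M5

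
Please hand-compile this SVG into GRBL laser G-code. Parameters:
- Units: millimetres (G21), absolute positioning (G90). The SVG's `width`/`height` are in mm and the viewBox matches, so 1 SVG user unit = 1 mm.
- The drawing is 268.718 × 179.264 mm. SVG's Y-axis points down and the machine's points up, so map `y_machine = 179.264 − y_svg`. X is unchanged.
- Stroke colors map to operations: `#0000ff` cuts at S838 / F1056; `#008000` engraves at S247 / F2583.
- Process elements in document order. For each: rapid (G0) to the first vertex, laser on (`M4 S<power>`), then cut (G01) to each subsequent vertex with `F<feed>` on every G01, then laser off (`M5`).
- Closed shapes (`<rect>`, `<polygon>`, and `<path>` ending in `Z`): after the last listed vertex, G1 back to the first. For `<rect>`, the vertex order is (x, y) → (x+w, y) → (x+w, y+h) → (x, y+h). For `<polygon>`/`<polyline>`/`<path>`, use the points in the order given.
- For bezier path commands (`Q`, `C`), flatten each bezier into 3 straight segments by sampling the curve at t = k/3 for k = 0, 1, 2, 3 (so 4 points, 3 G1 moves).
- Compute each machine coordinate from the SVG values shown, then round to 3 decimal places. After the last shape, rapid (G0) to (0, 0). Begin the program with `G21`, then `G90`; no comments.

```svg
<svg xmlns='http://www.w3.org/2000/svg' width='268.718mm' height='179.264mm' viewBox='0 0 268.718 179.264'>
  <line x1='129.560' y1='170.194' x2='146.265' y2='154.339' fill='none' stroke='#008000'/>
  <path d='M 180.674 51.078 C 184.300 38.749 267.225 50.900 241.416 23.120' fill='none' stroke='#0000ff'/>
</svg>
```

G21
G90
G0 X129.560 Y9.070
M4 S247
G01 X146.265 Y24.925 F2583
M5
G0 X180.674 Y128.186
M4 S838
G01 X203.769 Y134.741 F1056
G01 X237.945 Y139.289 F1056
G01 X241.416 Y156.144 F1056
M5
G0 X0.000 Y0.000

1 u = 1 mm; y_m = 179.264 − y.

[1] `<line>` line segment, #008000→engrave S247 F2583: (129.560,9.070) → (146.265,24.925)

[2] `<path>` cubic bezier, #0000ff→cut S838 F1056: (180.674,128.186) → (203.769,134.741) → (237.945,139.289) → (241.416,156.144)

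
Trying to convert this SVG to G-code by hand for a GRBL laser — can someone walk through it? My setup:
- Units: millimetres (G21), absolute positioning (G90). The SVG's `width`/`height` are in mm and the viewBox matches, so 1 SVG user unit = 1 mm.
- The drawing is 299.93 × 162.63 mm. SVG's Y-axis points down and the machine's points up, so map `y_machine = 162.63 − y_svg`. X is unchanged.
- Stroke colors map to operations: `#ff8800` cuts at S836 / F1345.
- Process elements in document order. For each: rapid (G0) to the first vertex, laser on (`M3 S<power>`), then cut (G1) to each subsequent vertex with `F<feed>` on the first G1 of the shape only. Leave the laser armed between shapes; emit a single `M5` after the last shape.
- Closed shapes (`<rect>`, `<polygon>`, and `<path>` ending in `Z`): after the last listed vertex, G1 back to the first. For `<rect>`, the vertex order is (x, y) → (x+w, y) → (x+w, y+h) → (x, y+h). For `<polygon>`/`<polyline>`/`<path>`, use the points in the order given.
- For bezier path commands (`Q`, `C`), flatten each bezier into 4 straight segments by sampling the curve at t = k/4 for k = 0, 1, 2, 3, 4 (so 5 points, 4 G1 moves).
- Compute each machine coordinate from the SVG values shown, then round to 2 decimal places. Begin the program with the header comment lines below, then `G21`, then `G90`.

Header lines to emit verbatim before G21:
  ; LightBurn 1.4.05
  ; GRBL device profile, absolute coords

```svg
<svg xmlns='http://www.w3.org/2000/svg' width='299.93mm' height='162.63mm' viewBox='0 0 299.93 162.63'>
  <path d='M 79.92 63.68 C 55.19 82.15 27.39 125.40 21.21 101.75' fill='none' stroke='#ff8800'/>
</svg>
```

; LightBurn 1.4.05
; GRBL device profile, absolute coords
G21
G90
G0 X79.92 Y98.95
M3 S836
G1 X61.18 Y81.88 F1345
G1 X43.61 Y64.12
G1 X29.51 Y54.25
G1 X21.21 Y60.88
M5

Since the viewBox matches the mm dimensions, user units are millimetres directly. The only transform is the Y-flip y_m = 162.63 − y_svg.

Shape 1 is a cubic bezier drawn with `<path>`. Its stroke #ff8800 means cut at S836, F1345. After flipping Y the toolpath is (79.92,98.95) → (61.18,81.88) → (43.61,64.12) → (29.51,54.25) → (21.21,60.88).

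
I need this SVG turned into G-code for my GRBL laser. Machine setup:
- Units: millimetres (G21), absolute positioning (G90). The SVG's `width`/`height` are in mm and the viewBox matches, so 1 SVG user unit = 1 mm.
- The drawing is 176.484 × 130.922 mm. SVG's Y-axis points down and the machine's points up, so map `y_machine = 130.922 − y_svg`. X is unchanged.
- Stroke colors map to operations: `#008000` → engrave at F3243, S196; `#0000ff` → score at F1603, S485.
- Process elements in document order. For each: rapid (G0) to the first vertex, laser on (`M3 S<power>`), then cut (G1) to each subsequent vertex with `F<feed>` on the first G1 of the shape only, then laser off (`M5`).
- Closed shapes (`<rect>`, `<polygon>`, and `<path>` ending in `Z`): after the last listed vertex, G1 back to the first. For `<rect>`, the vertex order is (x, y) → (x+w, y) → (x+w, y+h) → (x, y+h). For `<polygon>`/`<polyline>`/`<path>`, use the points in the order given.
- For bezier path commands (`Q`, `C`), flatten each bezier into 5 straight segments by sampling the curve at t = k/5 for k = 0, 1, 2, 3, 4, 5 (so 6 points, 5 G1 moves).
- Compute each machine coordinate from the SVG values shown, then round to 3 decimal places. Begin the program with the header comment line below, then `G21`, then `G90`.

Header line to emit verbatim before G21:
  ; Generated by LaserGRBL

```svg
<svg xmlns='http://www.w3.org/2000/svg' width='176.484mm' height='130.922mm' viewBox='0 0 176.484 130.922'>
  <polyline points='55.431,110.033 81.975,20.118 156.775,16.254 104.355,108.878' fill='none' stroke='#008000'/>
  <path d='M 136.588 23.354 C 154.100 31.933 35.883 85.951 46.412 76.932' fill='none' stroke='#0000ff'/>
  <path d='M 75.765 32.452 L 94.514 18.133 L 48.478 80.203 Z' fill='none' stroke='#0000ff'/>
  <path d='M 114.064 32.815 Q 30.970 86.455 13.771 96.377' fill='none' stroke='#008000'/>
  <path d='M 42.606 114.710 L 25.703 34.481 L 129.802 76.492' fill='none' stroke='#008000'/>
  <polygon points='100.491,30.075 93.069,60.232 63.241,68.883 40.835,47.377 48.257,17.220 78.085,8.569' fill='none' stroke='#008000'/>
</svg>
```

Since the viewBox matches the mm dimensions, user units are millimetres directly. The only transform is the Y-flip y_m = 130.922 − y_svg.

Shape 1 is a open polyline drawn with `<polyline>`. Its stroke #008000 means engrave at S196, F3243. After flipping Y the toolpath is (55.431,20.889) → (81.975,110.804) → (156.775,114.668) → (104.355,22.044).

Shape 2 is a cubic bezier drawn with `<path>`. Its stroke #0000ff means score at S485, F1603. After flipping Y the toolpath is (136.588,107.568) → (132.924,97.836) → (109.379,82.405) → (78.649,66.482) → (53.428,55.275) → (46.412,53.990).

Shape 3 is a closed polygon drawn with `<path>`. Its stroke #0000ff means score at S485, F1603. After flipping Y the toolpath is (75.765,98.470) → (94.514,112.789) → (48.478,50.719) → (75.765,98.470), returning to the start.

Shape 4 is a quadratic bezier drawn with `<path>`. Its stroke #008000 means engrave at S196, F3243. After flipping Y the toolpath is (114.064,98.107) → (83.462,78.400) → (58.132,62.190) → (38.073,49.477) → (23.286,40.263) → (13.771,34.545).

Shape 5 is a open polyline drawn with `<path>`. Its stroke #008000 means engrave at S196, F3243. After flipping Y the toolpath is (42.606,16.212) → (25.703,96.441) → (129.802,54.430).

Shape 6 is a regular polygon drawn with `<polygon>`. Its stroke #008000 means engrave at S196, F3243. After flipping Y the toolpath is (100.491,100.847) → (93.069,70.690) → (63.241,62.039) → (40.835,83.545) → (48.257,113.702) → (78.085,122.353) → (100.491,100.847), returning to the start.

; Generated by LaserGRBL
G21
G90
G0 X55.431 Y20.889
M3 S196
G1 X81.975 Y110.804 F3243
G1 X156.775 Y114.668
G1 X104.355 Y22.044
M5
G0 X136.588 Y107.568
M3 S485
G1 X132.924 Y97.836 F1603
G1 X109.379 Y82.405
G1 X78.649 Y66.482
G1 X53.428 Y55.275
G1 X46.412 Y53.990
M5
G0 X75.765 Y98.470
M3 S485
G1 X94.514 Y112.789 F1603
G1 X48.478 Y50.719
G1 X75.765 Y98.470
M5
G0 X114.064 Y98.107
M3 S196
G1 X83.462 Y78.400 F3243
G1 X58.132 Y62.190
G1 X38.073 Y49.477
G1 X23.286 Y40.263
G1 X13.771 Y34.545
M5
G0 X42.606 Y16.212
M3 S196
G1 X25.703 Y96.441 F3243
G1 X129.802 Y54.430
M5
G0 X100.491 Y100.847
M3 S196
G1 X93.069 Y70.690 F3243
G1 X63.241 Y62.039
G1 X40.835 Y83.545
G1 X48.257 Y113.702
G1 X78.085 Y122.353
G1 X100.491 Y100.847
M5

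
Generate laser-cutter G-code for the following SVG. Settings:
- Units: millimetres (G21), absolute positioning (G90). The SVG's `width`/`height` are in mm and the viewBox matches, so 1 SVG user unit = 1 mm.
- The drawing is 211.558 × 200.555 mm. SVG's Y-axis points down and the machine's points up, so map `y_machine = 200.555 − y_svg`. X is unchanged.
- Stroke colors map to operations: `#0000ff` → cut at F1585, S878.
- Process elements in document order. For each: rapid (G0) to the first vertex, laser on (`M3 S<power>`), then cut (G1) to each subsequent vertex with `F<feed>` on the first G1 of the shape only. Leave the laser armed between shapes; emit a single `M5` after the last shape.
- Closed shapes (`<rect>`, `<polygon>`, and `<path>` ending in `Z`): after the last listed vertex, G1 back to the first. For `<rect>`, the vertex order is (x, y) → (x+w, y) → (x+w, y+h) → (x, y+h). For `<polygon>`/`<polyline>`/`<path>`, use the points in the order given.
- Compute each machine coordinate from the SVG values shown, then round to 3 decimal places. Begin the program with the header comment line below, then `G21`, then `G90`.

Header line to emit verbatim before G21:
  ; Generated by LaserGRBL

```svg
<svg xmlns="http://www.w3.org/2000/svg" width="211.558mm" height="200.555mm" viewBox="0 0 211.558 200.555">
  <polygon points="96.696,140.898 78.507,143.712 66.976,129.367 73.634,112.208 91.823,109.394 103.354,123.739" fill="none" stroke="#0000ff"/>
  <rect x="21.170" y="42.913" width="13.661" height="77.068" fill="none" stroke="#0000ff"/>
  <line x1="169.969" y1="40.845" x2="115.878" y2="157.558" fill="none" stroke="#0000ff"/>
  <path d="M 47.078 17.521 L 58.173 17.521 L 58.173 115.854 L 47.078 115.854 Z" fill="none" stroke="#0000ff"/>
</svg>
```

Since the viewBox matches the mm dimensions, user units are millimetres directly. The only transform is the Y-flip y_m = 200.555 − y_svg.

Shape 1 is a regular polygon drawn with `<polygon>`. Its stroke #0000ff means cut at S878, F1585. After flipping Y the toolpath is (96.696,59.657) → (78.507,56.843) → (66.976,71.188) → (73.634,88.347) → (91.823,91.161) → (103.354,76.816) → (96.696,59.657), returning to the start.

Shape 2 is a rectangle drawn with `<rect>`. Its stroke #0000ff means cut at S878, F1585. After flipping Y the toolpath is (21.170,157.642) → (34.831,157.642) → (34.831,80.574) → (21.170,80.574) → (21.170,157.642), returning to the start.

Shape 3 is a line segment drawn with `<line>`. Its stroke #0000ff means cut at S878, F1585. After flipping Y the toolpath is (169.969,159.710) → (115.878,42.997).

Shape 4 is a rectangle drawn with `<path>`. Its stroke #0000ff means cut at S878, F1585. After flipping Y the toolpath is (47.078,183.034) → (58.173,183.034) → (58.173,84.701) → (47.078,84.701) → (47.078,183.034), returning to the start.

; Generated by LaserGRBL
G21
G90
G0 X96.696 Y59.657
M3 S878
G1 X78.507 Y56.843 F1585
G1 X66.976 Y71.188
G1 X73.634 Y88.347
G1 X91.823 Y91.161
G1 X103.354 Y76.816
G1 X96.696 Y59.657
G0 X21.170 Y157.642
M3 S878
G1 X34.831 Y157.642 F1585
G1 X34.831 Y80.574
G1 X21.170 Y80.574
G1 X21.170 Y157.642
G0 X169.969 Y159.710
M3 S878
G1 X115.878 Y42.997 F1585
G0 X47.078 Y183.034
M3 S878
G1 X58.173 Y183.034 F1585
G1 X58.173 Y84.701
G1 X47.078 Y84.701
G1 X47.078 Y183.034
M5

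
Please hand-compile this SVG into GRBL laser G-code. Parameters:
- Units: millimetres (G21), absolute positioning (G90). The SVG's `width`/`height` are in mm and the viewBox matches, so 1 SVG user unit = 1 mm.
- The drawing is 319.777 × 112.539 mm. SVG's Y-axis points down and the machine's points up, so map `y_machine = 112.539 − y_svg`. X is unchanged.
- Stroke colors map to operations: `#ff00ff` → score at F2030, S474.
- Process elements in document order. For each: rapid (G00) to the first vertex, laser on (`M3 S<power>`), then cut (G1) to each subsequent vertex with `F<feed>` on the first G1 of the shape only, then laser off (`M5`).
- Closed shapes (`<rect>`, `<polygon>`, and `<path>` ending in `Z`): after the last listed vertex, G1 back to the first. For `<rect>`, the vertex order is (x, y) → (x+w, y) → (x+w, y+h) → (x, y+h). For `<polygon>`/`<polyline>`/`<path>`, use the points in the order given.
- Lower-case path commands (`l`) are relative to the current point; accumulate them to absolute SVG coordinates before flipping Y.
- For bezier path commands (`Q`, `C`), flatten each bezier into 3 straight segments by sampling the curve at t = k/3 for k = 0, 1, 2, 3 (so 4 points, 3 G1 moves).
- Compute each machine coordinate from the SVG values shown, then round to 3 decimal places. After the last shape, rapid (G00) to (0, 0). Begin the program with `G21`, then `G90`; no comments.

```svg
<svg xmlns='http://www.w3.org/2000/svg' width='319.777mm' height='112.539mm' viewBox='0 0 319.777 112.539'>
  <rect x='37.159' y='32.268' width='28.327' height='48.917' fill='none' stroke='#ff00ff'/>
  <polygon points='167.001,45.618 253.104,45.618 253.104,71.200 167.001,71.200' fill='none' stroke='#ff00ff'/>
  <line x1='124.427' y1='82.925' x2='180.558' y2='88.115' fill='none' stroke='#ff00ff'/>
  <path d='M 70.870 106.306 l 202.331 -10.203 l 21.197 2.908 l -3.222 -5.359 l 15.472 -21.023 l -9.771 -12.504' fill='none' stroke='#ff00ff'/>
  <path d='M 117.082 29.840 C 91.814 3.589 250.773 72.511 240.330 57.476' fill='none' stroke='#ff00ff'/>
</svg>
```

G21
G90
G00 X37.159 Y80.271
M3 S474
G1 X65.486 Y80.271 F2030
G1 X65.486 Y31.354
G1 X37.159 Y31.354
G1 X37.159 Y80.271
M5
G00 X167.001 Y66.921
M3 S474
G1 X253.104 Y66.921 F2030
G1 X253.104 Y41.339
G1 X167.001 Y41.339
G1 X167.001 Y66.921
M5
G00 X124.427 Y29.614
M3 S474
G1 X180.558 Y24.424 F2030
M5
G00 X70.870 Y6.233
M3 S474
G1 X273.201 Y16.436 F2030
G1 X294.398 Y13.528
G1 X291.176 Y18.887
G1 X306.648 Y39.910
G1 X296.877 Y52.414
M5
G00 X117.082 Y82.699
M3 S474
G1 X140.126 Y83.860 F2030
G1 X207.403 Y61.379
G1 X240.330 Y55.063
M5
G00 X0.000 Y0.000

Since the viewBox matches the mm dimensions, user units are millimetres directly. The only transform is the Y-flip y_m = 112.539 − y_svg.

Shape 1 is a rectangle drawn with `<rect>`. Its stroke #ff00ff means score at S474, F2030. After flipping Y the toolpath is (37.159,80.271) → (65.486,80.271) → (65.486,31.354) → (37.159,31.354) → (37.159,80.271), returning to the start.

Shape 2 is a rectangle drawn with `<polygon>`. Its stroke #ff00ff means score at S474, F2030. After flipping Y the toolpath is (167.001,66.921) → (253.104,66.921) → (253.104,41.339) → (167.001,41.339) → (167.001,66.921), returning to the start.

Shape 3 is a line segment drawn with `<line>`. Its stroke #ff00ff means score at S474, F2030. After flipping Y the toolpath is (124.427,29.614) → (180.558,24.424).

Shape 4 is a open polyline drawn with `<path>`. Its stroke #ff00ff means score at S474, F2030. After flipping Y the toolpath is (70.870,6.233) → (273.201,16.436) → (294.398,13.528) → (291.176,18.887) → (306.648,39.910) → (296.877,52.414).

Shape 5 is a cubic bezier drawn with `<path>`. Its stroke #ff00ff means score at S474, F2030. After flipping Y the toolpath is (117.082,82.699) → (140.126,83.860) → (207.403,61.379) → (240.330,55.063).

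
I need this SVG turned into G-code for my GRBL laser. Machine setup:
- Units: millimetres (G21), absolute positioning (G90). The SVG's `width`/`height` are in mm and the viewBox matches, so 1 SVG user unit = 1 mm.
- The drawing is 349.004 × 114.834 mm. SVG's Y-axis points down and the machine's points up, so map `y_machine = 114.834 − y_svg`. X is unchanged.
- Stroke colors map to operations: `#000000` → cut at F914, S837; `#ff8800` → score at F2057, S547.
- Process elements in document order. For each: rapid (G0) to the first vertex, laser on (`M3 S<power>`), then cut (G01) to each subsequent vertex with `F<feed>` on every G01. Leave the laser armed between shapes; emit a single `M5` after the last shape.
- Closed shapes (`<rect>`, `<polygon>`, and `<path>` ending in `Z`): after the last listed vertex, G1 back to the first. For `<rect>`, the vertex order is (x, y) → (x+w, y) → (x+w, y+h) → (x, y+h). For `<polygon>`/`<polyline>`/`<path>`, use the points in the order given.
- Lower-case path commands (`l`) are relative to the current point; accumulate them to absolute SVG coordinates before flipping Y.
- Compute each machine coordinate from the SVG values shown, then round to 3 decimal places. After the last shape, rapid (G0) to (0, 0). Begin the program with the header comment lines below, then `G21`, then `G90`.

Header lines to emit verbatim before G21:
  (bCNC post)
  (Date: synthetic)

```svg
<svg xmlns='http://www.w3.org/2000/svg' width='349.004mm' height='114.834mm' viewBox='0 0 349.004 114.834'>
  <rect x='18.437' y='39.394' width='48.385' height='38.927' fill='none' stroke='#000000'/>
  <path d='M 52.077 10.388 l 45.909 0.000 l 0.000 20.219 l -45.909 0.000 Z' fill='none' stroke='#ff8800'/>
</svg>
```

(bCNC post)
(Date: synthetic)
G21
G90
G0 X18.437 Y75.440
M3 S837
G01 X66.822 Y75.440 F914
G01 X66.822 Y36.513 F914
G01 X18.437 Y36.513 F914
G01 X18.437 Y75.440 F914
G0 X52.077 Y104.446
M3 S547
G01 X97.986 Y104.446 F2057
G01 X97.986 Y84.227 F2057
G01 X52.077 Y84.227 F2057
G01 X52.077 Y104.446 F2057
M5
G0 X0.000 Y0.000

viewBox `0 0 349.004 114.834` with mm width/height → 1 unit = 1 mm. Flip: y_m = 114.834 − y_svg.

**Shape 1** — `<rect>` rectangle, stroke `#000000` → cut (S837, F914). Machine vertices: (18.437,75.440) → (66.822,75.440) → (66.822,36.513) → (18.437,36.513) → (18.437,75.440). Closed: final G1 returns to the first vertex.

**Shape 2** — `<path>` rectangle, stroke `#ff8800` → score (S547, F2057). Machine vertices: (52.077,104.446) → (97.986,104.446) → (97.986,84.227) → (52.077,84.227) → (52.077,104.446). Closed: final G1 returns to the first vertex.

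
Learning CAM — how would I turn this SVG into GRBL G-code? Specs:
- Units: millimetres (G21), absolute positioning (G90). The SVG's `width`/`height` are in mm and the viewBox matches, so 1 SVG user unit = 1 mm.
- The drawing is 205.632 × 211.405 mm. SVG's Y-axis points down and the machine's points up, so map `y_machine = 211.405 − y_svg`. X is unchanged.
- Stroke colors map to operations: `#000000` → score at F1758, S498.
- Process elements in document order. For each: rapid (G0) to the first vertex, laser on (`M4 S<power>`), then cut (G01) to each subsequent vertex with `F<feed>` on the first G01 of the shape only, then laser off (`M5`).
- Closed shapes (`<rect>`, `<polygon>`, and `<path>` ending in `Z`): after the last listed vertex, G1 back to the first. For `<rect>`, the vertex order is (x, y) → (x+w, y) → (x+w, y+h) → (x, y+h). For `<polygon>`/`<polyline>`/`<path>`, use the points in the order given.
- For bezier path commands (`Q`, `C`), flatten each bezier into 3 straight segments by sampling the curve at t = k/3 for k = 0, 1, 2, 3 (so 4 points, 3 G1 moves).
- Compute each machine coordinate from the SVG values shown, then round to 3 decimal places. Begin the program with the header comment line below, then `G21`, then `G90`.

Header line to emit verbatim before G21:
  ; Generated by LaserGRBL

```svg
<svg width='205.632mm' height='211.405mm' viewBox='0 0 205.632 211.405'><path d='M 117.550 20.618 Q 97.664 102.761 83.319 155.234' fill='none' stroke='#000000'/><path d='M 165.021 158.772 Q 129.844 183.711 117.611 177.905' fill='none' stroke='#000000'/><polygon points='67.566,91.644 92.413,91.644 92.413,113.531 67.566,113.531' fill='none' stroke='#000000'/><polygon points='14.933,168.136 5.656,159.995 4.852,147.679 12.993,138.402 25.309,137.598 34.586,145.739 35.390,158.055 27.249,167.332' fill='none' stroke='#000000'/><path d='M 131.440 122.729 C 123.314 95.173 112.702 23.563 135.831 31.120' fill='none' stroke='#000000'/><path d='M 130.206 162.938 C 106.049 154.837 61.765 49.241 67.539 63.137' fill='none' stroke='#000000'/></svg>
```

viewBox `0 0 205.632 211.405` with mm width/height → 1 unit = 1 mm. Flip: y_m = 211.405 − y_svg.

**Shape 1** — `<path>` quadratic bezier, stroke `#000000` → score (S498, F1758). Control points (SVG): P0=(117.550,20.618), P1=(97.664,102.761), P2=(83.319,155.234); sampled at t=k/3. Machine vertices: (117.550,190.787) → (104.908,139.322) → (93.498,94.450) → (83.319,56.171). Open path.

**Shape 2** — `<path>` quadratic bezier, stroke `#000000` → score (S498, F1758). Control points (SVG): P0=(165.021,158.772), P1=(129.844,183.711), P2=(117.611,177.905); sampled at t=k/3. Machine vertices: (165.021,52.633) → (144.119,39.423) → (128.316,33.045) → (117.611,33.500). Open path.

**Shape 3** — `<polygon>` rectangle, stroke `#000000` → score (S498, F1758). Machine vertices: (67.566,119.761) → (92.413,119.761) → (92.413,97.874) → (67.566,97.874) → (67.566,119.761). Closed: final G1 returns to the first vertex.

**Shape 4** — `<polygon>` regular polygon, stroke `#000000` → score (S498, F1758). Machine vertices: (14.933,43.269) → (5.656,51.410) → (4.852,63.726) → (12.993,73.003) → (25.309,73.807) → (34.586,65.666) → (35.390,53.350) → (27.249,44.073) → (14.933,43.269). Closed: final G1 returns to the first vertex.

**Shape 5** — `<path>` cubic bezier, stroke `#000000` → score (S498, F1758). Control points (SVG): P0=(131.440,122.729), P1=(123.314,95.173), P2=(112.702,23.563), P3=(135.831,31.120); sampled at t=k/3. Machine vertices: (131.440,88.676) → (123.827,126.353) → (122.607,166.017) → (135.831,180.285). Open path.

**Shape 6** — `<path>` cubic bezier, stroke `#000000` → score (S498, F1758). Control points (SVG): P0=(130.206,162.938), P1=(106.049,154.837), P2=(61.765,49.241), P3=(67.539,63.137); sampled at t=k/3. Machine vertices: (130.206,48.467) → (101.939,81.030) → (75.852,130.370) → (67.539,148.268). Open path.

; Generated by LaserGRBL
G21
G90
G0 X117.550 Y190.787
M4 S498
G01 X104.908 Y139.322 F1758
G01 X93.498 Y94.450
G01 X83.319 Y56.171
M5
G0 X165.021 Y52.633
M4 S498
G01 X144.119 Y39.423 F1758
G01 X128.316 Y33.045
G01 X117.611 Y33.500
M5
G0 X67.566 Y119.761
M4 S498
G01 X92.413 Y119.761 F1758
G01 X92.413 Y97.874
G01 X67.566 Y97.874
G01 X67.566 Y119.761
M5
G0 X14.933 Y43.269
M4 S498
G01 X5.656 Y51.410 F1758
G01 X4.852 Y63.726
G01 X12.993 Y73.003
G01 X25.309 Y73.807
G01 X34.586 Y65.666
G01 X35.390 Y53.350
G01 X27.249 Y44.073
G01 X14.933 Y43.269
M5
G0 X131.440 Y88.676
M4 S498
G01 X123.827 Y126.353 F1758
G01 X122.607 Y166.017
G01 X135.831 Y180.285
M5
G0 X130.206 Y48.467
M4 S498
G01 X101.939 Y81.030 F1758
G01 X75.852 Y130.370
G01 X67.539 Y148.268
M5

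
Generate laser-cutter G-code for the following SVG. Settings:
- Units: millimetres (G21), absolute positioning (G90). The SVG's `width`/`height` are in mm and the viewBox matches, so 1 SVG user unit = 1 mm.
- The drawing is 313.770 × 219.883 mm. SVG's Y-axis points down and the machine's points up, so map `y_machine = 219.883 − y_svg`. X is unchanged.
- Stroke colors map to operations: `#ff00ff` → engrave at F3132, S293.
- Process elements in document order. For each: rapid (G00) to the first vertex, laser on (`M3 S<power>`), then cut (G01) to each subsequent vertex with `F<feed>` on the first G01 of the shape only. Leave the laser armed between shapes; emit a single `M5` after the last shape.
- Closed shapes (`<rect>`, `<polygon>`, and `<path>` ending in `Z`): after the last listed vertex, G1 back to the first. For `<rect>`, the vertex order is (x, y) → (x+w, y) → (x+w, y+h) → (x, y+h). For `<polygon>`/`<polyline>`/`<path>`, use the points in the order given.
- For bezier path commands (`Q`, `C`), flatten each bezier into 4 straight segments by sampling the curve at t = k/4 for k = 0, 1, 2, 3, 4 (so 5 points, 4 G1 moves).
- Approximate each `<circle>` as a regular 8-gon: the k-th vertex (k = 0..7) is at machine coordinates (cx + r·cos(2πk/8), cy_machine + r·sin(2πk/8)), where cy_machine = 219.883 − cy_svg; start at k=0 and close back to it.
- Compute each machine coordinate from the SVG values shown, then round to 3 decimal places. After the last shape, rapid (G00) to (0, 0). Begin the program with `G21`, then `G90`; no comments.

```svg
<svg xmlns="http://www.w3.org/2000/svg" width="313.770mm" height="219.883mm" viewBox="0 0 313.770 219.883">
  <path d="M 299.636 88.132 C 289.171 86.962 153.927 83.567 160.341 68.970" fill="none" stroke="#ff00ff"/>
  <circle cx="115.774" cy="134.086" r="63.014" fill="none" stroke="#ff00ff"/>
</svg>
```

G21
G90
G00 X299.636 Y131.751
M3 S293
G01 X272.554 Y133.186 F3132
G01 X223.659 Y136.297
G01 X177.928 Y141.925
G01 X160.341 Y150.913
G00 X178.788 Y85.797
M3 S293
G01 X160.332 Y130.355 F3132
G01 X115.774 Y148.811
G01 X71.216 Y130.355
G01 X52.760 Y85.797
G01 X71.216 Y41.239
G01 X115.774 Y22.783
G01 X160.332 Y41.239
G01 X178.788 Y85.797
M5
G00 X0.000 Y0.000

Since the viewBox matches the mm dimensions, user units are millimetres directly. The only transform is the Y-flip y_m = 219.883 − y_svg.

Shape 1 is a cubic bezier drawn with `<path>`. Its stroke #ff00ff means engrave at S293, F3132. After flipping Y the toolpath is (299.636,131.751) → (272.554,133.186) → (223.659,136.297) → (177.928,141.925) → (160.341,150.913).

Shape 2 is a circle drawn with `<circle>`. Its stroke #ff00ff means engrave at S293, F3132. After flipping Y the toolpath is (178.788,85.797) → (160.332,130.355) → (115.774,148.811) → (71.216,130.355) → (52.760,85.797) → (71.216,41.239) → (115.774,22.783) → (160.332,41.239) → (178.788,85.797), returning to the start.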